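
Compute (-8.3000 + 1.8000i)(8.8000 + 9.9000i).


Real = -8.3*8.8 - 1.8*9.9 = -73.04 - 17.82 = -90.86
Imag = -8.3*9.9 + 8.8*1.8 = -82.17 + 15.84 = -66.33

-90.8600 - 66.3300i


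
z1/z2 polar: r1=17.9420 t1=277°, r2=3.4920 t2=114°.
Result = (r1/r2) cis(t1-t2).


r = 17.9420 / 3.4920 = 5.1380
theta = 277° - 114° = 163° = 163° (mod 360)

5.1380 cis(163°)


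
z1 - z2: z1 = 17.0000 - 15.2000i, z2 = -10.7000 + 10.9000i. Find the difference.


Real: 17 + 10.7 = 27.7
Imag: -15.2 - 10.9 = -26.1

27.7000 - 26.1000i


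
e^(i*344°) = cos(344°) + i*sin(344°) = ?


cos(344°) = 0.9613
sin(344°) = -0.2756

e^(i*344°) = 0.9613 - 0.2756i


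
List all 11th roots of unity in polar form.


The 11th roots of unity are cis(360k/11°) for k=0..10
Angle step = 360/11 = 32.7273°
Primitive root: cis(32.7273°)
Primitive root = 0.8413 + 0.5406i

11 roots at angles: 0°, 32.7273°, 65.4545°, 98.1818°, 130.9091°, 163.6364°, 196.3636°, 229.0909°, 261.8182°, 294.5455°, 327.2727°


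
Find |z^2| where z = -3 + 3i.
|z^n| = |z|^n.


|z| = sqrt(9+9) = sqrt(18) = 4.2426
|z^2| = |z|^2 = (sqrt(18))^2 = 18

|z^2| = 18


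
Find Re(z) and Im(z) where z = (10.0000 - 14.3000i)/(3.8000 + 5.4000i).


Multiply by conjugate: (10.0000 - 14.3000i)(3.8000 - 5.4000i) / (3.8^2 + 5.4^2)
Numerator real = 10*3.8 - (14.3)*5.4 = -39.22
Numerator imag = -14.3*3.8 - 10*5.4 = -108.34
Denominator = 43.6
Re(z) = -39.22/43.6 = -0.8995
Im(z) = -108.34/43.6 = -2.4849

Re(z) = -0.8995, Im(z) = -2.4849


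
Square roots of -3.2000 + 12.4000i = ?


|z| = sqrt(10.24+153.76) = 12.8062
sqrt((|z|+a)/2) = sqrt((12.8062+(-3.2))/2) = sqrt(4.8031) = 2.1916
sqrt((|z|-a)/2) = sqrt((12.8062-(-3.2))/2) = sqrt(8.0031) = 2.8290

±(2.1916 + 2.8290i) i.e. 2.1916 + 2.8290i and -2.1916 - 2.8290i


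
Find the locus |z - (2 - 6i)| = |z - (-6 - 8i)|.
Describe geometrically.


Equal distances means the locus is the perpendicular bisector of z1 and z2.
Midpoint = ((2+(-6))/2, (-6+(-8))/2) = (-2.0000, -7.0000)

Perpendicular bisector through (-2.0000, -7.0000)


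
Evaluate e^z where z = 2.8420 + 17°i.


e^2.8420 = 17.15003
cos(17°) = 0.956305
sin(17°) = 0.29237
Real = 17.15003*0.956305 = 16.4007
Imag = 17.15003*0.29237 = 5.0142

16.4007 + 5.0142i


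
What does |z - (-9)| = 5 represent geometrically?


|z - z0| = r is a circle with center z0 and radius r.
Center = (-9, 0), radius = 5

Circle with center (-9, 0) and radius 5


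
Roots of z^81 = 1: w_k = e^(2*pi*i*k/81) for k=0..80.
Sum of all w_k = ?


The sum of all 81th roots of unity is 0.
Geometric series: (1 - w^81)/(1 - w) = (1-1)/(1-w) = 0 since w^81 = 1, w ≠ 1.
Alternatively: coefficient of z^80 in z^81 - 1 is 0.

0


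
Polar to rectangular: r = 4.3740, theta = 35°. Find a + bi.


a = 4.3740*cos(35°) = 4.3740*0.81915 = 3.5830
b = 4.3740*sin(35°) = 4.3740*0.57358 = 2.5088

3.5830 + 2.5088i


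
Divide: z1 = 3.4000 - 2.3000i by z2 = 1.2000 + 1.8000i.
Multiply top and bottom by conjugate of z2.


Conjugate of z2 = 1.2000 - 1.8000i
Numerator: (3.4000 - 2.3000i)(1.2000 - 1.8000i) = -0.0600 - 8.8800i
Denominator: 1.2^2 + 1.8^2 = 4.68
Result = (-0.0600 - 8.8800i)/4.68

-0.0128 - 1.8974i


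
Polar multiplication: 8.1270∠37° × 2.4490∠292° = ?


r = 8.1270 * 2.4490 = 19.9030
theta = 37° + 292° = 329° = 329° (mod 360)

19.9030 cis(329°)


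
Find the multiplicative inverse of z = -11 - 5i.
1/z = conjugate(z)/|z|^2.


|z|^2 = 121+25 = 146
1/z = (-11 + 5i)/146

1/z = -0.0753 + 0.0342i


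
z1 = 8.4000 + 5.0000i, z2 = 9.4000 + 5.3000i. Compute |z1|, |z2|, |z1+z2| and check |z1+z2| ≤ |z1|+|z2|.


|z1| = sqrt(8.4^2 + 5^2) = sqrt(95.56) = 9.7755
|z2| = sqrt(9.4^2 + 5.3^2) = sqrt(116.45) = 10.7912
z1+z2 = 17.8000 + 10.3000i
|z1+z2| = sqrt(422.93) = 20.5653
|z1|+|z2| = 9.7755 + 10.7912 = 20.5667

|z1+z2| = 20.5653 ≤ |z1|+|z2| = 20.5667 (verified)


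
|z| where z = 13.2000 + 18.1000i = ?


|z| = sqrt(13.2^2 + 18.1^2) = sqrt(174.24 + 327.61) = sqrt(501.85) = 22.4020

|z| = 22.4020


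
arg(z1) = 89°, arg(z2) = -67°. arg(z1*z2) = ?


arg(z1*z2) = 89° - 67° = 22°
Normalized to (-180°, 180°]: 22°

22°


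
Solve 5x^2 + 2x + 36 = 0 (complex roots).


disc = 2^2 - 4*5*36 = 4 - 720 = -716
sqrt(|disc|) = sqrt(716) = 26.7582
Real part = -2/(2*5) = -0.2000
Imag part = 26.7582/(2*5) = 2.6758

-0.2000 ± 2.6758i


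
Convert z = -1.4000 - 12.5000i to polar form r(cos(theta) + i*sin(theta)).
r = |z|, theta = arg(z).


r = sqrt(1.96+156.25) = sqrt(158.21) = 12.5782
theta = atan2(-12.5, -1.4) = -96.3905 degrees

r = 12.5782, theta = -96.3905 degrees


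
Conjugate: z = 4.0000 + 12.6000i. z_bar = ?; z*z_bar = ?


z_bar = 4.0000 - 12.6000i
z*z_bar = 4^2 + 12.6^2 = 16 + 158.76 = 174.76

z_bar = 4.0000 - 12.6000i, z*z_bar = 174.76


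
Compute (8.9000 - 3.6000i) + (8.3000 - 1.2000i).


Real: 8.9 + 8.3 = 17.2
Imag: -3.6 - 1.2 = -4.8

17.2000 - 4.8000i


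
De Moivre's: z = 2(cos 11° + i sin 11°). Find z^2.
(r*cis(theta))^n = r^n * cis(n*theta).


r^2 = 2^2 = 4
n*theta = 2*11° = 22° = 22° (mod 360)
a = 4*cos(22°) = 3.7087
b = 4*sin(22°) = 1.4984

4 cis(22°) = 3.7087 + 1.4984i


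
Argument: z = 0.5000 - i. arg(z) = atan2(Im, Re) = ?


Re = 0.5, Im = -1
arg = atan2(-1, 0.5) = -63.4349 degrees

arg(z) = -63.4349 degrees


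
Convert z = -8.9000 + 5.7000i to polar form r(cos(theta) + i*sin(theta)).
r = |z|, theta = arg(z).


r = sqrt(79.21+32.49) = sqrt(111.7) = 10.5688
theta = atan2(5.7, -8.9) = 147.3625 degrees

r = 10.5688, theta = 147.3625 degrees


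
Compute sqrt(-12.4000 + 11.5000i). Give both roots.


|z| = sqrt(153.76+132.25) = 16.9118
sqrt((|z|+a)/2) = sqrt((16.9118+(-12.4))/2) = sqrt(2.2559) = 1.5020
sqrt((|z|-a)/2) = sqrt((16.9118-(-12.4))/2) = sqrt(14.6559) = 3.8283

±(1.5020 + 3.8283i) i.e. 1.5020 + 3.8283i and -1.5020 - 3.8283i


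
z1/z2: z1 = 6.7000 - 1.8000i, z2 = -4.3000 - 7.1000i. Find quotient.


Conjugate of z2 = -4.3000 + 7.1000i
Numerator: (6.7000 - 1.8000i)(-4.3000 + 7.1000i) = -16.0300 + 55.3100i
Denominator: (-4.3)^2 + (-7.1)^2 = 68.9
Result = (-16.0300 + 55.3100i)/68.9

-0.2327 + 0.8028i


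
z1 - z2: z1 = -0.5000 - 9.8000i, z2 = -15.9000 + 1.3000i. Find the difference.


Real: -0.5 + 15.9 = 15.4
Imag: -9.8 - 1.3 = -11.1

15.4000 - 11.1000i


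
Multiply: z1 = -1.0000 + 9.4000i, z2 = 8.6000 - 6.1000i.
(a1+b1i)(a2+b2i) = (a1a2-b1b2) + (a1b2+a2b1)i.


Real = -1*8.6 - 9.4*(-6.1) = -8.6 - (-57.34) = 48.74
Imag = -1*(-6.1) + 8.6*9.4 = 6.1 + 80.84 = 86.94

48.7400 + 86.9400i


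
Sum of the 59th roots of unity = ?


The sum of all 59th roots of unity is 0.
Geometric series: (1 - w^59)/(1 - w) = (1-1)/(1-w) = 0 since w^59 = 1, w ≠ 1.
Alternatively: coefficient of z^58 in z^59 - 1 is 0.

0


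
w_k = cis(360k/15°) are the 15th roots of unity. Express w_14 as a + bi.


Angle = 360*14/15 = 336°
a = cos(336°) = 0.9135
b = sin(336°) = -0.4067

0.9135 - 0.4067i


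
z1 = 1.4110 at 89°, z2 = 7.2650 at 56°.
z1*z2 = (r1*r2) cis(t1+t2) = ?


r = 1.4110 * 7.2650 = 10.2509
theta = 89° + 56° = 145° = 145° (mod 360)

10.2509 cis(145°)


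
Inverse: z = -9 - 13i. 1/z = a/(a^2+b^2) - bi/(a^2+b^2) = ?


|z|^2 = 81+169 = 250
1/z = (-9 + 13i)/250

1/z = -0.0360 + 0.0520i


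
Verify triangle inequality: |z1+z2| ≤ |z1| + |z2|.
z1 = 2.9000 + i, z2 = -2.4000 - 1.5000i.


|z1| = sqrt(2.9^2 + 1^2) = sqrt(9.41) = 3.0676
|z2| = sqrt((-2.4)^2 + (-1.5)^2) = sqrt(8.01) = 2.8302
z1+z2 = 0.5000 - 0.5000i
|z1+z2| = sqrt(0.5) = 0.7071
|z1|+|z2| = 3.0676 + 2.8302 = 5.8978

|z1+z2| = 0.7071 ≤ |z1|+|z2| = 5.8978 (verified)


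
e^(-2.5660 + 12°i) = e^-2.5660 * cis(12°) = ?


e^-2.5660 = 0.07684
cos(12°) = 0.9781
sin(12°) = 0.2079
Real = 0.07684*0.9781 = 0.0752
Imag = 0.07684*0.2079 = 0.0160

0.0752 + 0.0160i


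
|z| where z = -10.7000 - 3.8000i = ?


|z| = sqrt((-10.7)^2 + (-3.8)^2) = sqrt(114.49 + 14.44) = sqrt(128.93) = 11.3547

|z| = 11.3547


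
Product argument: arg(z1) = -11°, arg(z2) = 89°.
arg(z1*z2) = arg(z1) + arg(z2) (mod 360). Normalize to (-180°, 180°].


arg(z1*z2) = -11° + 89° = 78°
Normalized to (-180°, 180°]: 78°

78°


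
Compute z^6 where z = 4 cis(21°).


r^6 = 4^6 = 4096
n*theta = 6*21° = 126° = 126° (mod 360)
a = 4096*cos(126°) = -2407.5684
b = 4096*sin(126°) = 3313.7336

4096 cis(126°) = -2407.5684 + 3313.7336i


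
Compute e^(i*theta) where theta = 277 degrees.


cos(277°) = 0.1219
sin(277°) = -0.9925

e^(i*277°) = 0.1219 - 0.9925i


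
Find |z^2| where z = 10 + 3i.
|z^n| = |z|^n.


|z| = sqrt(100+9) = sqrt(109) = 10.4403
|z^2| = |z|^2 = (sqrt(109))^2 = 109

|z^2| = 109


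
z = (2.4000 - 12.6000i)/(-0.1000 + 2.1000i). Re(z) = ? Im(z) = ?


Multiply by conjugate: (2.4000 - 12.6000i)(-0.1000 - 2.1000i) / ((-0.1)^2 + 2.1^2)
Numerator real = 2.4*(-0.1) - (12.6)*2.1 = -26.7
Numerator imag = -12.6*(-0.1) - 2.4*2.1 = -3.78
Denominator = 4.42
Re(z) = -26.7/4.42 = -6.0407
Im(z) = -3.78/4.42 = -0.8552

Re(z) = -6.0407, Im(z) = -0.8552


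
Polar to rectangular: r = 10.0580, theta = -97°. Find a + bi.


a = 10.0580*cos(-97°) = 10.0580*(-0.12187) = -1.2258
b = 10.0580*sin(-97°) = 10.0580*(-0.992546) = -9.9830

-1.2258 - 9.9830i


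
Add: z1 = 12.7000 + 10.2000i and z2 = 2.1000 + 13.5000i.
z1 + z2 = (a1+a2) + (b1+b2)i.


Real: 12.7 + 2.1 = 14.8
Imag: 10.2 + 13.5 = 23.7

14.8000 + 23.7000i


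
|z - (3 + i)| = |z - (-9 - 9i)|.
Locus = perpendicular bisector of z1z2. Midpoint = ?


Equal distances means the locus is the perpendicular bisector of z1 and z2.
Midpoint = ((3+(-9))/2, (1+(-9))/2) = (-3.0000, -4.0000)

Perpendicular bisector through (-3.0000, -4.0000)


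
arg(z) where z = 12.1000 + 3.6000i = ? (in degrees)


Re = 12.1, Im = 3.6
arg = atan2(3.6, 12.1) = 16.5688 degrees

arg(z) = 16.5688 degrees


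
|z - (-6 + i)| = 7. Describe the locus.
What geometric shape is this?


|z - z0| = r is a circle with center z0 and radius r.
Center = (-6, 1), radius = 7

Circle with center (-6, 1) and radius 7


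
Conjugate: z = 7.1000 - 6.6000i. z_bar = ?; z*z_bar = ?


z_bar = 7.1000 + 6.6000i
z*z_bar = 7.1^2 + (-6.6)^2 = 50.41 + 43.56 = 93.97

z_bar = 7.1000 + 6.6000i, z*z_bar = 93.97


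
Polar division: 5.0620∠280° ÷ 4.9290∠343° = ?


r = 5.0620 / 4.9290 = 1.0270
theta = 280° - 343° = -63° = 297° (mod 360)

1.0270 cis(297°)


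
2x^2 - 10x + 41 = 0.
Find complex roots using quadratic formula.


disc = (-10)^2 - 4*2*41 = 100 - 328 = -228
sqrt(|disc|) = sqrt(228) = 15.0997
Real part = 10/(2*2) = 2.5000
Imag part = 15.0997/(2*2) = 3.7749

2.5000 ± 3.7749i


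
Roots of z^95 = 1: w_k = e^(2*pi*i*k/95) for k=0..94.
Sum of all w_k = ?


The sum of all 95th roots of unity is 0.
Geometric series: (1 - w^95)/(1 - w) = (1-1)/(1-w) = 0 since w^95 = 1, w ≠ 1.
Alternatively: coefficient of z^94 in z^95 - 1 is 0.

0


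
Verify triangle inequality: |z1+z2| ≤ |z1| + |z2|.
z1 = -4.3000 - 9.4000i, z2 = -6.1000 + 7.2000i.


|z1| = sqrt((-4.3)^2 + (-9.4)^2) = sqrt(106.85) = 10.3368
|z2| = sqrt((-6.1)^2 + 7.2^2) = sqrt(89.05) = 9.4366
z1+z2 = -10.4000 - 2.2000i
|z1+z2| = sqrt(113) = 10.6301
|z1|+|z2| = 10.3368 + 9.4366 = 19.7734

|z1+z2| = 10.6301 ≤ |z1|+|z2| = 19.7734 (verified)


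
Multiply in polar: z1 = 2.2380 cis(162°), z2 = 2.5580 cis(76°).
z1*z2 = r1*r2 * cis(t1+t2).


r = 2.2380 * 2.5580 = 5.7248
theta = 162° + 76° = 238° = 238° (mod 360)

5.7248 cis(238°)


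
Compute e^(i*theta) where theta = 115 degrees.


cos(115°) = -0.4226
sin(115°) = 0.9063

e^(i*115°) = -0.4226 + 0.9063i


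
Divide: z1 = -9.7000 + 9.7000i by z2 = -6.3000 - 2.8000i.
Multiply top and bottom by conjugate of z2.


Conjugate of z2 = -6.3000 + 2.8000i
Numerator: (-9.7000 + 9.7000i)(-6.3000 + 2.8000i) = 33.9500 - 88.2700i
Denominator: (-6.3)^2 + (-2.8)^2 = 47.53
Result = (33.9500 - 88.2700i)/47.53

0.7143 - 1.8571i


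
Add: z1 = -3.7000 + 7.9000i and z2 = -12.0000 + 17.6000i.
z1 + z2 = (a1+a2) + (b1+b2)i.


Real: -3.7 - 12 = -15.7
Imag: 7.9 + 17.6 = 25.5

-15.7000 + 25.5000i


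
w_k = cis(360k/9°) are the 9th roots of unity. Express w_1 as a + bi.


Angle = 360*1/9 = 40°
a = cos(40°) = 0.7660
b = sin(40°) = 0.6428

0.7660 + 0.6428i


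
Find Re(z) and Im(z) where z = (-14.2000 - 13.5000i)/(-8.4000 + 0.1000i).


Multiply by conjugate: (-14.2000 - 13.5000i)(-8.4000 - 0.1000i) / ((-8.4)^2 + 0.1^2)
Numerator real = -14.2*(-8.4) - (13.5)*0.1 = 117.93
Numerator imag = -13.5*(-8.4) - (-14.2)*0.1 = 114.82
Denominator = 70.57
Re(z) = 117.93/70.57 = 1.6711
Im(z) = 114.82/70.57 = 1.6270

Re(z) = 1.6711, Im(z) = 1.6270


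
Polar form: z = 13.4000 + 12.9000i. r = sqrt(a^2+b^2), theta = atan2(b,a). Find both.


r = sqrt(179.56+166.41) = sqrt(345.97) = 18.6003
theta = atan2(12.9, 13.4) = 43.9109 degrees

r = 18.6003, theta = 43.9109 degrees


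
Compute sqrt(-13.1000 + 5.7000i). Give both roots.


|z| = sqrt(171.61+32.49) = 14.2864
sqrt((|z|+a)/2) = sqrt((14.2864+(-13.1))/2) = sqrt(0.5932) = 0.7702
sqrt((|z|-a)/2) = sqrt((14.2864-(-13.1))/2) = sqrt(13.6932) = 3.7004

±(0.7702 + 3.7004i) i.e. 0.7702 + 3.7004i and -0.7702 - 3.7004i


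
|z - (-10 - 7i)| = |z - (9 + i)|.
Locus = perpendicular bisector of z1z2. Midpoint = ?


Equal distances means the locus is the perpendicular bisector of z1 and z2.
Midpoint = ((-10+9)/2, (-7+1)/2) = (-0.5000, -3.0000)

Perpendicular bisector through (-0.5000, -3.0000)


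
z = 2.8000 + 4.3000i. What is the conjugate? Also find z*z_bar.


z_bar = 2.8000 - 4.3000i
z*z_bar = 2.8^2 + 4.3^2 = 7.84 + 18.49 = 26.33

z_bar = 2.8000 - 4.3000i, z*z_bar = 26.33


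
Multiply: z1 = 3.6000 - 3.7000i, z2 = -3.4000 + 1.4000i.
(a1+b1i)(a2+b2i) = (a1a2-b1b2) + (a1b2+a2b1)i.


Real = 3.6*(-3.4) - (-3.7)*1.4 = -12.24 - (-5.18) = -7.06
Imag = 3.6*1.4 - (3.4)*(-3.7) = 5.04 + 12.58 = 17.62

-7.0600 + 17.6200i


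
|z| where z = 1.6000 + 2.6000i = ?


|z| = sqrt(1.6^2 + 2.6^2) = sqrt(2.56 + 6.76) = sqrt(9.32) = 3.0529

|z| = 3.0529


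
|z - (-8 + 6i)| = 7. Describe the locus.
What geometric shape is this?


|z - z0| = r is a circle with center z0 and radius r.
Center = (-8, 6), radius = 7

Circle with center (-8, 6) and radius 7


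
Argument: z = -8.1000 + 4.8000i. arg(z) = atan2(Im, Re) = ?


Re = -8.1, Im = 4.8
arg = atan2(4.8, -8.1) = 149.3493 degrees

arg(z) = 149.3493 degrees


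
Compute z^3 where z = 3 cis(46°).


r^3 = 3^3 = 27
n*theta = 3*46° = 138° = 138° (mod 360)
a = 27*cos(138°) = -20.0649
b = 27*sin(138°) = 18.0665

27 cis(138°) = -20.0649 + 18.0665i


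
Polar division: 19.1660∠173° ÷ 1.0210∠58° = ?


r = 19.1660 / 1.0210 = 18.7718
theta = 173° - 58° = 115° = 115° (mod 360)

18.7718 cis(115°)


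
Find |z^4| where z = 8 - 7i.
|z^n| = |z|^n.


|z| = sqrt(64+49) = sqrt(113) = 10.6301
|z^4| = |z|^4 = (sqrt(113))^4 = 113^2 = 12769

|z^4| = 12769


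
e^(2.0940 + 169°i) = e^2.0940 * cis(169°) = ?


e^2.0940 = 8.1173
cos(169°) = -0.98163
sin(169°) = 0.19081
Real = 8.1173*(-0.98163) = -7.9682
Imag = 8.1173*0.19081 = 1.5489

-7.9682 + 1.5489i


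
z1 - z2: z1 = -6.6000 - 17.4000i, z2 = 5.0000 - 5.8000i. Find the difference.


Real: -6.6 - 5 = -11.6
Imag: -17.4 + 5.8 = -11.6

-11.6000 - 11.6000i


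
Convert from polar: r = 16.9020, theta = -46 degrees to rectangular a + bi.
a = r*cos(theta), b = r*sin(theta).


a = 16.9020*cos(-46°) = 16.9020*0.69466 = 11.7411
b = 16.9020*sin(-46°) = 16.9020*(-0.71934) = -12.1583

11.7411 - 12.1583i


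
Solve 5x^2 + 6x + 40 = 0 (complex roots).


disc = 6^2 - 4*5*40 = 36 - 800 = -764
sqrt(|disc|) = sqrt(764) = 27.6405
Real part = -6/(2*5) = -0.6000
Imag part = 27.6405/(2*5) = 2.7641

-0.6000 ± 2.7641i


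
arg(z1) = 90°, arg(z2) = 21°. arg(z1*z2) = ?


arg(z1*z2) = 90° + 21° = 111°
Normalized to (-180°, 180°]: 111°

111°


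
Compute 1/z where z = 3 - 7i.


|z|^2 = 9+49 = 58
1/z = (3 + 7i)/58

1/z = 0.0517 + 0.1207i


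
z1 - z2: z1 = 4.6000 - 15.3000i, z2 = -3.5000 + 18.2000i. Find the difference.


Real: 4.6 + 3.5 = 8.1
Imag: -15.3 - 18.2 = -33.5

8.1000 - 33.5000i


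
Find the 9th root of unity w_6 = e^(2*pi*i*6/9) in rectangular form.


Angle = 360*6/9 = 240°
a = cos(240°) = -0.5000
b = sin(240°) = -0.8660

-0.5000 - 0.8660i


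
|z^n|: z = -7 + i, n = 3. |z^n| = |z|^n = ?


|z| = sqrt(49+1) = sqrt(50) = 7.0711
|z^3| = |z|^3 = (sqrt(50))^3 = 50*sqrt(50)

|z^3| = 50*sqrt(50) ≈ 353.5534


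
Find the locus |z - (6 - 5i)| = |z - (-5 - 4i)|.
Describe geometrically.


Equal distances means the locus is the perpendicular bisector of z1 and z2.
Midpoint = ((6+(-5))/2, (-5+(-4))/2) = (0.5000, -4.5000)

Perpendicular bisector through (0.5000, -4.5000)


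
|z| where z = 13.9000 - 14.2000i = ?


|z| = sqrt(13.9^2 + (-14.2)^2) = sqrt(193.21 + 201.64) = sqrt(394.85) = 19.8708

|z| = 19.8708


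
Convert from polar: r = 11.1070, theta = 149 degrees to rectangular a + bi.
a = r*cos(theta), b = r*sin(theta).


a = 11.1070*cos(149°) = 11.1070*(-0.85717) = -9.5206
b = 11.1070*sin(149°) = 11.1070*0.51504 = 5.7205

-9.5206 + 5.7205i


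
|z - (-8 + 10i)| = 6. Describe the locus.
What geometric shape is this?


|z - z0| = r is a circle with center z0 and radius r.
Center = (-8, 10), radius = 6

Circle with center (-8, 10) and radius 6


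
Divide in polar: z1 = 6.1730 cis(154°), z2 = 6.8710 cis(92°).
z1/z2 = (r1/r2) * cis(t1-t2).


r = 6.1730 / 6.8710 = 0.8984
theta = 154° - 92° = 62° = 62° (mod 360)

0.8984 cis(62°)


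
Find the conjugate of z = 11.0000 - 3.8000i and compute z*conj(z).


z_bar = 11.0000 + 3.8000i
z*z_bar = 11^2 + (-3.8)^2 = 121 + 14.44 = 135.44

z_bar = 11.0000 + 3.8000i, z*z_bar = 135.44


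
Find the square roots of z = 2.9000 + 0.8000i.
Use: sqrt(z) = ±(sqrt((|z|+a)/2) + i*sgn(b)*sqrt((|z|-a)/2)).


|z| = sqrt(8.41+0.64) = 3.0083
sqrt((|z|+a)/2) = sqrt((3.0083+2.9)/2) = sqrt(2.9542) = 1.7188
sqrt((|z|-a)/2) = sqrt((3.0083-2.9)/2) = sqrt(0.0542) = 0.2327

±(1.7188 + 0.2327i) i.e. 1.7188 + 0.2327i and -1.7188 - 0.2327i


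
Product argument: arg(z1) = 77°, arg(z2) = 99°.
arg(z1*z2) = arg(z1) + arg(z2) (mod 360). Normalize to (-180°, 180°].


arg(z1*z2) = 77° + 99° = 176°
Normalized to (-180°, 180°]: 176°

176°


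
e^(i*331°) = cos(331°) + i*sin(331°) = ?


cos(331°) = 0.8746
sin(331°) = -0.4848

e^(i*331°) = 0.8746 - 0.4848i


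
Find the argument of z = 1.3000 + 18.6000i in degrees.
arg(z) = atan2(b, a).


Re = 1.3, Im = 18.6
arg = atan2(18.6, 1.3) = 86.0020 degrees

arg(z) = 86.0020 degrees


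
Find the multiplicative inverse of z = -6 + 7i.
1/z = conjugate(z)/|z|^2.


|z|^2 = 36+49 = 85
1/z = (-6 - 7i)/85

1/z = -0.0706 - 0.0824i


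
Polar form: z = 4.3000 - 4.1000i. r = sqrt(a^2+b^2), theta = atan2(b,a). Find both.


r = sqrt(18.49+16.81) = sqrt(35.3) = 5.9414
theta = atan2(-4.1, 4.3) = -43.6361 degrees

r = 5.9414, theta = -43.6361 degrees


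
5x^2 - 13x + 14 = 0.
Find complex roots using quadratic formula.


disc = (-13)^2 - 4*5*14 = 169 - 280 = -111
sqrt(|disc|) = sqrt(111) = 10.5357
Real part = 13/(2*5) = 1.3000
Imag part = 10.5357/(2*5) = 1.0536

1.3000 ± 1.0536i


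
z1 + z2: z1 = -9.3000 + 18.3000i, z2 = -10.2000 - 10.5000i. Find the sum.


Real: -9.3 - 10.2 = -19.5
Imag: 18.3 - 10.5 = 7.8

-19.5000 + 7.8000i


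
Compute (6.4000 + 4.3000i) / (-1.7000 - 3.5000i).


Conjugate of z2 = -1.7000 + 3.5000i
Numerator: (6.4000 + 4.3000i)(-1.7000 + 3.5000i) = -25.9300 + 15.0900i
Denominator: (-1.7)^2 + (-3.5)^2 = 15.14
Result = (-25.9300 + 15.0900i)/15.14

-1.7127 + 0.9967i


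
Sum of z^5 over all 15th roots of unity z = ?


The roots are w_k = w^k with w = e^(2*pi*i/15), and (w^k)^5 = (w^5)^k.
So S = 1 + u + u^2 + ... + u^(14) with u = w^5.
5 = 0*15 + 5, so 5 is not a multiple of 15: u = w^5 ≠ 1 (w is a primitive 15th root), while u^15 = (w^15)^5 = 1.
Geometric series: S = (1 - u^15)/(1 - u) = (1 - 1)/(1 - u) = 0

S = 0


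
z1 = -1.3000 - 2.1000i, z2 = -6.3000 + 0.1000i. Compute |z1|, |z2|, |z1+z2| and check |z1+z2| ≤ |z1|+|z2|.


|z1| = sqrt((-1.3)^2 + (-2.1)^2) = sqrt(6.1) = 2.4698
|z2| = sqrt((-6.3)^2 + 0.1^2) = sqrt(39.7) = 6.3008
z1+z2 = -7.6000 - 2.0000i
|z1+z2| = sqrt(61.76) = 7.8588
|z1|+|z2| = 2.4698 + 6.3008 = 8.7706

|z1+z2| = 7.8588 ≤ |z1|+|z2| = 8.7706 (verified)


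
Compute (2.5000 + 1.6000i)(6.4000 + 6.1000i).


Real = 2.5*6.4 - 1.6*6.1 = 16 - 9.76 = 6.24
Imag = 2.5*6.1 + 6.4*1.6 = 15.25 + 10.24 = 25.49

6.2400 + 25.4900i


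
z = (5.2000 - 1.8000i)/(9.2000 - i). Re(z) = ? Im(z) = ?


Multiply by conjugate: (5.2000 - 1.8000i)(9.2000 + i) / (9.2^2 + (-1)^2)
Numerator real = 5.2*9.2 - (1.8)*(-1) = 49.64
Numerator imag = -1.8*9.2 - 5.2*(-1) = -11.36
Denominator = 85.64
Re(z) = 49.64/85.64 = 0.5796
Im(z) = -11.36/85.64 = -0.1326

Re(z) = 0.5796, Im(z) = -0.1326


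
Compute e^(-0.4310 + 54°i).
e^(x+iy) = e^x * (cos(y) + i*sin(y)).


e^-0.4310 = 0.64986
cos(54°) = 0.5878
sin(54°) = 0.809
Real = 0.64986*0.5878 = 0.3820
Imag = 0.64986*0.809 = 0.5257

0.3820 + 0.5257i


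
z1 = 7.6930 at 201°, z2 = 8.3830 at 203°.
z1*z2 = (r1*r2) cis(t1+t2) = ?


r = 7.6930 * 8.3830 = 64.4904
theta = 201° + 203° = 404° = 44° (mod 360)

64.4904 cis(44°)


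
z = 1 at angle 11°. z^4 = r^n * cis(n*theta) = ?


r^4 = 1^4 = 1
n*theta = 4*11° = 44° = 44° (mod 360)
a = 1*cos(44°) = 0.7193
b = 1*sin(44°) = 0.6947

1 cis(44°) = 0.7193 + 0.6947i


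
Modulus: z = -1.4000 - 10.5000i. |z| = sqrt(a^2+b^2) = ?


|z| = sqrt((-1.4)^2 + (-10.5)^2) = sqrt(1.96 + 110.25) = sqrt(112.21) = 10.5929

|z| = 10.5929


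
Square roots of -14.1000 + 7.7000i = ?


|z| = sqrt(198.81+59.29) = 16.0655
sqrt((|z|+a)/2) = sqrt((16.0655+(-14.1))/2) = sqrt(0.9827) = 0.9913
sqrt((|z|-a)/2) = sqrt((16.0655-(-14.1))/2) = sqrt(15.0827) = 3.8837

±(0.9913 + 3.8837i) i.e. 0.9913 + 3.8837i and -0.9913 - 3.8837i


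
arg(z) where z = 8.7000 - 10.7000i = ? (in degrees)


Re = 8.7, Im = -10.7
arg = atan2(-10.7, 8.7) = -50.8860 degrees

arg(z) = -50.8860 degrees


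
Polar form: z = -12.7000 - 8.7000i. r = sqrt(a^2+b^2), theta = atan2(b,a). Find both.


r = sqrt(161.29+75.69) = sqrt(236.98) = 15.3942
theta = atan2(-8.7, -12.7) = -145.5873 degrees

r = 15.3942, theta = -145.5873 degrees


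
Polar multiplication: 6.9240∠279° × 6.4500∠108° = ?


r = 6.9240 * 6.4500 = 44.6598
theta = 279° + 108° = 387° = 27° (mod 360)

44.6598 cis(27°)


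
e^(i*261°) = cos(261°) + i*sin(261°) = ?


cos(261°) = -0.1564
sin(261°) = -0.9877

e^(i*261°) = -0.1564 - 0.9877i


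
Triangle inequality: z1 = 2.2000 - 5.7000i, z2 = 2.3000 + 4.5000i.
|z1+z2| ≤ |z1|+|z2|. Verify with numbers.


|z1| = sqrt(2.2^2 + (-5.7)^2) = sqrt(37.33) = 6.1098
|z2| = sqrt(2.3^2 + 4.5^2) = sqrt(25.54) = 5.0537
z1+z2 = 4.5000 - 1.2000i
|z1+z2| = sqrt(21.69) = 4.6573
|z1|+|z2| = 6.1098 + 5.0537 = 11.1635

|z1+z2| = 4.6573 ≤ |z1|+|z2| = 11.1635 (verified)


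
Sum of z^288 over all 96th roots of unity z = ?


The roots are w_k = w^k with w = e^(2*pi*i/96), and (w^k)^288 = (w^288)^k.
So S = 1 + u + u^2 + ... + u^(95) with u = w^288.
288 = 3*96 + 0, so 288 is a multiple of 96 and u = (w^96)^3 = 1.
Every one of the 96 terms equals 1: S = 96

S = 96


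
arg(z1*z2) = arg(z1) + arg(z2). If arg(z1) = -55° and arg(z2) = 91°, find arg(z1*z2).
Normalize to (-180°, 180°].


arg(z1*z2) = -55° + 91° = 36°
Normalized to (-180°, 180°]: 36°

36°


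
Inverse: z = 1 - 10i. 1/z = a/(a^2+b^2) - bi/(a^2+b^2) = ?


|z|^2 = 1+100 = 101
1/z = (1 + 10i)/101

1/z = 0.0099 + 0.0990i


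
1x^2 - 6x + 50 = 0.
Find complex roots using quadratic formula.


disc = (-6)^2 - 4*1*50 = 36 - 200 = -164
sqrt(|disc|) = sqrt(164) = 12.8062
Real part = 6/(2*1) = 3.0000
Imag part = 12.8062/(2*1) = 6.4031

3.0000 ± 6.4031i


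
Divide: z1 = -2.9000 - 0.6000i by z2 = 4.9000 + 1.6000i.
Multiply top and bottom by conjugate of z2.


Conjugate of z2 = 4.9000 - 1.6000i
Numerator: (-2.9000 - 0.6000i)(4.9000 - 1.6000i) = -15.1700 + 1.7000i
Denominator: 4.9^2 + 1.6^2 = 26.57
Result = (-15.1700 + 1.7000i)/26.57

-0.5709 + 0.0640i


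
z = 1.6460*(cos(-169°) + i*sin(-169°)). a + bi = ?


a = 1.6460*cos(-169°) = 1.6460*(-0.98163) = -1.6158
b = 1.6460*sin(-169°) = 1.6460*(-0.1908) = -0.3141

-1.6158 - 0.3141i


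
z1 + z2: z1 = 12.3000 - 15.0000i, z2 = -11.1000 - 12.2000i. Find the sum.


Real: 12.3 - 11.1 = 1.2
Imag: -15 - 12.2 = -27.2

1.2000 - 27.2000i


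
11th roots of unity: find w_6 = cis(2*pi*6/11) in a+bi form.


Angle = 360*6/11 = 196.3636°
a = cos(196.3636°) = -0.9595
b = sin(196.3636°) = -0.2817

-0.9595 - 0.2817i


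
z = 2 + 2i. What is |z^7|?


|z| = sqrt(4+4) = sqrt(8) = 2.8284
|z^7| = |z|^7 = (sqrt(8))^7 = 8^3 * sqrt(8) = 512*sqrt(8)

|z^7| = 512*sqrt(8) ≈ 1448.1547


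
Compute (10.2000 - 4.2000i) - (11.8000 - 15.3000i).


Real: 10.2 - 11.8 = -1.6
Imag: -4.2 + 15.3 = 11.1

-1.6000 + 11.1000i


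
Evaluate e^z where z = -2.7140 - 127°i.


e^-2.7140 = 0.0663
cos(-127°) = -0.6018
sin(-127°) = -0.7986
Real = 0.0663*(-0.6018) = -0.0399
Imag = 0.0663*(-0.7986) = -0.0529

-0.0399 - 0.0529i


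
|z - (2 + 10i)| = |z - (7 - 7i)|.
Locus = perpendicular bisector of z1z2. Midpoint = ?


Equal distances means the locus is the perpendicular bisector of z1 and z2.
Midpoint = ((2+7)/2, (10+(-7))/2) = (4.5000, 1.5000)

Perpendicular bisector through (4.5000, 1.5000)


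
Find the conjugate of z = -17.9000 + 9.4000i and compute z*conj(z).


z_bar = -17.9000 - 9.4000i
z*z_bar = (-17.9)^2 + 9.4^2 = 320.41 + 88.36 = 408.77

z_bar = -17.9000 - 9.4000i, z*z_bar = 408.77


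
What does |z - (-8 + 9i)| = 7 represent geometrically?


|z - z0| = r is a circle with center z0 and radius r.
Center = (-8, 9), radius = 7

Circle with center (-8, 9) and radius 7


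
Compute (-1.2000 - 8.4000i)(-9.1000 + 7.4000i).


Real = -1.2*(-9.1) - (-8.4)*7.4 = 10.92 - (-62.16) = 73.08
Imag = -1.2*7.4 - (9.1)*(-8.4) = -8.88 + 76.44 = 67.56

73.0800 + 67.5600i


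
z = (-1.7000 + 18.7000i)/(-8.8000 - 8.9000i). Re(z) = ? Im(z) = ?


Multiply by conjugate: (-1.7000 + 18.7000i)(-8.8000 + 8.9000i) / ((-8.8)^2 + (-8.9)^2)
Numerator real = -1.7*(-8.8) + 18.7*(-8.9) = -151.47
Numerator imag = 18.7*(-8.8) - (-1.7)*(-8.9) = -179.69
Denominator = 156.65
Re(z) = -151.47/156.65 = -0.9669
Im(z) = -179.69/156.65 = -1.1471

Re(z) = -0.9669, Im(z) = -1.1471


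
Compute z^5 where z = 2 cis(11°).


r^5 = 2^5 = 32
n*theta = 5*11° = 55° = 55° (mod 360)
a = 32*cos(55°) = 18.3544
b = 32*sin(55°) = 26.2129

32 cis(55°) = 18.3544 + 26.2129i


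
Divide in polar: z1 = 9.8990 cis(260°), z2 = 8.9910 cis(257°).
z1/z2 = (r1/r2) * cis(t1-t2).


r = 9.8990 / 8.9910 = 1.1010
theta = 260° - 257° = 3° = 3° (mod 360)

1.1010 cis(3°)


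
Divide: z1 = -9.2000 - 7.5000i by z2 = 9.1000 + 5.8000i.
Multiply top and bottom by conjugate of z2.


Conjugate of z2 = 9.1000 - 5.8000i
Numerator: (-9.2000 - 7.5000i)(9.1000 - 5.8000i) = -127.2200 - 14.8900i
Denominator: 9.1^2 + 5.8^2 = 116.45
Result = (-127.2200 - 14.8900i)/116.45

-1.0925 - 0.1279i


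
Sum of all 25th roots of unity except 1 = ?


With w = e^(2*pi*i/25), all 25 of the 25th roots of unity w^0 = 1, w, ..., w^(24) sum to 0: 1 + w + ... + w^(24) = (1 - w^25)/(1 - w) = 0 since w^25 = 1, w ≠ 1.
Removing the root 1: w + w^2 + ... + w^(24) = 0 - 1 = -1

Sum = -1


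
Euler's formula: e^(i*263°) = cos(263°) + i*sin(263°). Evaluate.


cos(263°) = -0.1219
sin(263°) = -0.9925

e^(i*263°) = -0.1219 - 0.9925i


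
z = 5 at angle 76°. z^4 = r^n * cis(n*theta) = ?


r^4 = 5^4 = 625
n*theta = 4*76° = 304° = 304° (mod 360)
a = 625*cos(304°) = 349.4956
b = 625*sin(304°) = -518.1485

625 cis(304°) = 349.4956 - 518.1485i


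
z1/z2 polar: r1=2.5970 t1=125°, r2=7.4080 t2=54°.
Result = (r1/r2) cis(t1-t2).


r = 2.5970 / 7.4080 = 0.3506
theta = 125° - 54° = 71° = 71° (mod 360)

0.3506 cis(71°)


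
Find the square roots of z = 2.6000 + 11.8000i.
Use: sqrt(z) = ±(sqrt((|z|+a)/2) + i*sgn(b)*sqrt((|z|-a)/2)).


|z| = sqrt(6.76+139.24) = 12.0830
sqrt((|z|+a)/2) = sqrt((12.0830+2.6)/2) = sqrt(7.3415) = 2.7095
sqrt((|z|-a)/2) = sqrt((12.0830-2.6)/2) = sqrt(4.7415) = 2.1775

±(2.7095 + 2.1775i) i.e. 2.7095 + 2.1775i and -2.7095 - 2.1775i


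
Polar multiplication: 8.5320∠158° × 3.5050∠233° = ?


r = 8.5320 * 3.5050 = 29.9047
theta = 158° + 233° = 391° = 31° (mod 360)

29.9047 cis(31°)


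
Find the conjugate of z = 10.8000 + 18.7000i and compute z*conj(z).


z_bar = 10.8000 - 18.7000i
z*z_bar = 10.8^2 + 18.7^2 = 116.64 + 349.69 = 466.33

z_bar = 10.8000 - 18.7000i, z*z_bar = 466.33


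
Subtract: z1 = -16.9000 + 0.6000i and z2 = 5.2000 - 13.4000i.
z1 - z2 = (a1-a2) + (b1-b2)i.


Real: -16.9 - 5.2 = -22.1
Imag: 0.6 + 13.4 = 14

-22.1000 + 14.0000i


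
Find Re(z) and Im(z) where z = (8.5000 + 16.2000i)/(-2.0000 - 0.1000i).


Multiply by conjugate: (8.5000 + 16.2000i)(-2.0000 + 0.1000i) / ((-2)^2 + (-0.1)^2)
Numerator real = 8.5*(-2) + 16.2*(-0.1) = -18.62
Numerator imag = 16.2*(-2) - 8.5*(-0.1) = -31.55
Denominator = 4.01
Re(z) = -18.62/4.01 = -4.6434
Im(z) = -31.55/4.01 = -7.8678

Re(z) = -4.6434, Im(z) = -7.8678


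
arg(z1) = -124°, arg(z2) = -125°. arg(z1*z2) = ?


arg(z1*z2) = -124° - 125° = -249°
Normalized to (-180°, 180°]: 111°

111°


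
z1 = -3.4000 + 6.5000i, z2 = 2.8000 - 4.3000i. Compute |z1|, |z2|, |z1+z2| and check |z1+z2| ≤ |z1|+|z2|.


|z1| = sqrt((-3.4)^2 + 6.5^2) = sqrt(53.81) = 7.3355
|z2| = sqrt(2.8^2 + (-4.3)^2) = sqrt(26.33) = 5.1313
z1+z2 = -0.6000 + 2.2000i
|z1+z2| = sqrt(5.2) = 2.2804
|z1|+|z2| = 7.3355 + 5.1313 = 12.4668

|z1+z2| = 2.2804 ≤ |z1|+|z2| = 12.4668 (verified)


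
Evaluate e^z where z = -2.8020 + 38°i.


e^-2.8020 = 0.0607
cos(38°) = 0.788
sin(38°) = 0.6157
Real = 0.0607*0.788 = 0.0478
Imag = 0.0607*0.6157 = 0.0374

0.0478 + 0.0374i


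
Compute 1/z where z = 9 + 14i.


|z|^2 = 81+196 = 277
1/z = (9 - 14i)/277

1/z = 0.0325 - 0.0505i


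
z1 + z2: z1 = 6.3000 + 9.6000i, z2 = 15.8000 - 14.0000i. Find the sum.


Real: 6.3 + 15.8 = 22.1
Imag: 9.6 - 14 = -4.4

22.1000 - 4.4000i


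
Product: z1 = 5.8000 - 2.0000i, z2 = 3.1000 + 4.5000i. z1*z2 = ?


Real = 5.8*3.1 - (-2)*4.5 = 17.98 - (-9) = 26.98
Imag = 5.8*4.5 + 3.1*(-2) = 26.1 - (6.2) = 19.9

26.9800 + 19.9000i


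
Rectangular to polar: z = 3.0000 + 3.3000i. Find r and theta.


r = sqrt(9+10.89) = sqrt(19.89) = 4.4598
theta = atan2(3.3, 3) = 47.7263 degrees

r = 4.4598, theta = 47.7263 degrees


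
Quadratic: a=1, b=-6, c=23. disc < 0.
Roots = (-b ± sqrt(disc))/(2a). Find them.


disc = (-6)^2 - 4*1*23 = 36 - 92 = -56
sqrt(|disc|) = sqrt(56) = 7.4833
Real part = 6/(2*1) = 3.0000
Imag part = 7.4833/(2*1) = 3.7417

3.0000 ± 3.7417i


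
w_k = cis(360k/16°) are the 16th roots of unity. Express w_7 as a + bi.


Angle = 360*7/16 = 157.5°
a = cos(157.5°) = -0.9239
b = sin(157.5°) = 0.3827

-0.9239 + 0.3827i


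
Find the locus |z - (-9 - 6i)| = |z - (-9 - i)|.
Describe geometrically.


Equal distances means the locus is the perpendicular bisector of z1 and z2.
Midpoint = ((-9+(-9))/2, (-6+(-1))/2) = (-9.0000, -3.5000)

Perpendicular bisector through (-9.0000, -3.5000)


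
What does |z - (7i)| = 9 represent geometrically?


|z - z0| = r is a circle with center z0 and radius r.
Center = (0, 7), radius = 9

Circle with center (0, 7) and radius 9


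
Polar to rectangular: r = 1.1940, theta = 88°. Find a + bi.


a = 1.1940*cos(88°) = 1.1940*0.0349 = 0.0417
b = 1.1940*sin(88°) = 1.1940*0.9994 = 1.1933

0.0417 + 1.1933i


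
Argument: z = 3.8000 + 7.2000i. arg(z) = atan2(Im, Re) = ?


Re = 3.8, Im = 7.2
arg = atan2(7.2, 3.8) = 62.1759 degrees

arg(z) = 62.1759 degrees


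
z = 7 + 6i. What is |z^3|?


|z| = sqrt(49+36) = sqrt(85) = 9.2195
|z^3| = |z|^3 = (sqrt(85))^3 = 85*sqrt(85)

|z^3| = 85*sqrt(85) ≈ 783.6613


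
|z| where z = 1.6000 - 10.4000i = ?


|z| = sqrt(1.6^2 + (-10.4)^2) = sqrt(2.56 + 108.16) = sqrt(110.72) = 10.5224

|z| = 10.5224


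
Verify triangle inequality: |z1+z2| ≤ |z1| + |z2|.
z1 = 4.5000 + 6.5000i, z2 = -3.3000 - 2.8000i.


|z1| = sqrt(4.5^2 + 6.5^2) = sqrt(62.5) = 7.9057
|z2| = sqrt((-3.3)^2 + (-2.8)^2) = sqrt(18.73) = 4.3278
z1+z2 = 1.2000 + 3.7000i
|z1+z2| = sqrt(15.13) = 3.8897
|z1|+|z2| = 7.9057 + 4.3278 = 12.2335

|z1+z2| = 3.8897 ≤ |z1|+|z2| = 12.2335 (verified)


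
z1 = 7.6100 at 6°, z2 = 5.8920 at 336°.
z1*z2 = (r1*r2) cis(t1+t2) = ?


r = 7.6100 * 5.8920 = 44.8381
theta = 6° + 336° = 342° = 342° (mod 360)

44.8381 cis(342°)


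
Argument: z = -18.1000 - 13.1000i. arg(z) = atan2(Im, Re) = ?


Re = -18.1, Im = -13.1
arg = atan2(-13.1, -18.1) = -144.1046 degrees

arg(z) = -144.1046 degrees


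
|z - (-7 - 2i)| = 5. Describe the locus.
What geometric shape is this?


|z - z0| = r is a circle with center z0 and radius r.
Center = (-7, -2), radius = 5

Circle with center (-7, -2) and radius 5


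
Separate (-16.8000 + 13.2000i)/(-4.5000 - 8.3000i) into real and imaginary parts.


Multiply by conjugate: (-16.8000 + 13.2000i)(-4.5000 + 8.3000i) / ((-4.5)^2 + (-8.3)^2)
Numerator real = -16.8*(-4.5) + 13.2*(-8.3) = -33.96
Numerator imag = 13.2*(-4.5) - (-16.8)*(-8.3) = -198.84
Denominator = 89.14
Re(z) = -33.96/89.14 = -0.3810
Im(z) = -198.84/89.14 = -2.2306

Re(z) = -0.3810, Im(z) = -2.2306


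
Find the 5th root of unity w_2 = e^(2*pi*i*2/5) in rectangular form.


Angle = 360*2/5 = 144°
a = cos(144°) = -0.8090
b = sin(144°) = 0.5878

-0.8090 + 0.5878i


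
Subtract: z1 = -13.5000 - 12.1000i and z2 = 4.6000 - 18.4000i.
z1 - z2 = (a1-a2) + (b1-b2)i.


Real: -13.5 - 4.6 = -18.1
Imag: -12.1 + 18.4 = 6.3

-18.1000 + 6.3000i


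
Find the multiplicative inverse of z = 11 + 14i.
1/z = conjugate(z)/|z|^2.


|z|^2 = 121+196 = 317
1/z = (11 - 14i)/317

1/z = 0.0347 - 0.0442i


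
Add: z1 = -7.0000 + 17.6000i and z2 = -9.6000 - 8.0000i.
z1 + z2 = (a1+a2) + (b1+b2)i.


Real: -7 - 9.6 = -16.6
Imag: 17.6 - 8 = 9.6

-16.6000 + 9.6000i


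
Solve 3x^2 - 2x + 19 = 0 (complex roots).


disc = (-2)^2 - 4*3*19 = 4 - 228 = -224
sqrt(|disc|) = sqrt(224) = 14.9666
Real part = 2/(2*3) = 0.3333
Imag part = 14.9666/(2*3) = 2.4944

0.3333 ± 2.4944i


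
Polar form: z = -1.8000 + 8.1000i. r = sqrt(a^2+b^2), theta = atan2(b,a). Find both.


r = sqrt(3.24+65.61) = sqrt(68.85) = 8.2976
theta = atan2(8.1, -1.8) = 102.5288 degrees

r = 8.2976, theta = 102.5288 degrees


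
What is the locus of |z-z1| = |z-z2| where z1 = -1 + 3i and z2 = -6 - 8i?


Equal distances means the locus is the perpendicular bisector of z1 and z2.
Midpoint = ((-1+(-6))/2, (3+(-8))/2) = (-3.5000, -2.5000)

Perpendicular bisector through (-3.5000, -2.5000)


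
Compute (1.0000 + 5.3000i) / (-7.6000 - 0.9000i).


Conjugate of z2 = -7.6000 + 0.9000i
Numerator: (1.0000 + 5.3000i)(-7.6000 + 0.9000i) = -12.3700 - 39.3800i
Denominator: (-7.6)^2 + (-0.9)^2 = 58.57
Result = (-12.3700 - 39.3800i)/58.57

-0.2112 - 0.6724i


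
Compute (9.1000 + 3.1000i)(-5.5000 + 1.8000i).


Real = 9.1*(-5.5) - 3.1*1.8 = -50.05 - 5.58 = -55.63
Imag = 9.1*1.8 - (5.5)*3.1 = 16.38 - (17.05) = -0.67

-55.6300 - 0.6700i


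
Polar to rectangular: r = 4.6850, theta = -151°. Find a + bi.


a = 4.6850*cos(-151°) = 4.6850*(-0.87462) = -4.0976
b = 4.6850*sin(-151°) = 4.6850*(-0.4848) = -2.2713

-4.0976 - 2.2713i


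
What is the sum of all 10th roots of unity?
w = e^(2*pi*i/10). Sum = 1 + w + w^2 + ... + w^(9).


The sum of all 10th roots of unity is 0.
Geometric series: (1 - w^10)/(1 - w) = (1-1)/(1-w) = 0 since w^10 = 1, w ≠ 1.
Alternatively: coefficient of z^9 in z^10 - 1 is 0.

0


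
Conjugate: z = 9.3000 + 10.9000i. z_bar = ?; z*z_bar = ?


z_bar = 9.3000 - 10.9000i
z*z_bar = 9.3^2 + 10.9^2 = 86.49 + 118.81 = 205.3

z_bar = 9.3000 - 10.9000i, z*z_bar = 205.3


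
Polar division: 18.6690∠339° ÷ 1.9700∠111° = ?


r = 18.6690 / 1.9700 = 9.4766
theta = 339° - 111° = 228° = 228° (mod 360)

9.4766 cis(228°)


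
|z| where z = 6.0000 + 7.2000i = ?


|z| = sqrt(6^2 + 7.2^2) = sqrt(36 + 51.84) = sqrt(87.84) = 9.3723

|z| = 9.3723


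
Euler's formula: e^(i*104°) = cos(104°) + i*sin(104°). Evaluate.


cos(104°) = -0.2419
sin(104°) = 0.9703

e^(i*104°) = -0.2419 + 0.9703i


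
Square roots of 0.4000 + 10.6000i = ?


|z| = sqrt(0.16+112.36) = 10.6075
sqrt((|z|+a)/2) = sqrt((10.6075+0.4)/2) = sqrt(5.5038) = 2.3460
sqrt((|z|-a)/2) = sqrt((10.6075-0.4)/2) = sqrt(5.1038) = 2.2592

±(2.3460 + 2.2592i) i.e. 2.3460 + 2.2592i and -2.3460 - 2.2592i


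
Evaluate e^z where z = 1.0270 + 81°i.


e^1.0270 = 2.7927
cos(81°) = 0.15643
sin(81°) = 0.9877
Real = 2.7927*0.15643 = 0.4369
Imag = 2.7927*0.9877 = 2.7583

0.4369 + 2.7583i


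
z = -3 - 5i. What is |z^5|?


|z| = sqrt(9+25) = sqrt(34) = 5.8310
|z^5| = |z|^5 = (sqrt(34))^5 = 34^2 * sqrt(34) = 1156*sqrt(34)

|z^5| = 1156*sqrt(34) ≈ 6740.5804


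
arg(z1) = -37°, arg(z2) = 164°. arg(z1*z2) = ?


arg(z1*z2) = -37° + 164° = 127°
Normalized to (-180°, 180°]: 127°

127°


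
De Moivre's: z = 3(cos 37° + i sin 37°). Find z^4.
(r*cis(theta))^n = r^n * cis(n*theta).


r^4 = 3^4 = 81
n*theta = 4*37° = 148° = 148° (mod 360)
a = 81*cos(148°) = -68.6919
b = 81*sin(148°) = 42.9235

81 cis(148°) = -68.6919 + 42.9235i


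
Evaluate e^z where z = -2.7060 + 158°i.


e^-2.7060 = 0.0668
cos(158°) = -0.9272
sin(158°) = 0.3746
Real = 0.0668*(-0.9272) = -0.0619
Imag = 0.0668*0.3746 = 0.0250

-0.0619 + 0.0250i


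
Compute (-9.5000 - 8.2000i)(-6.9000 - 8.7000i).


Real = -9.5*(-6.9) - (-8.2)*(-8.7) = 65.55 - 71.34 = -5.79
Imag = -9.5*(-8.7) - (6.9)*(-8.2) = 82.65 + 56.58 = 139.23

-5.7900 + 139.2300i


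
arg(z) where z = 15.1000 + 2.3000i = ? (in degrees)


Re = 15.1, Im = 2.3
arg = atan2(2.3, 15.1) = 8.6606 degrees

arg(z) = 8.6606 degrees


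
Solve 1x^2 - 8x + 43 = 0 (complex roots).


disc = (-8)^2 - 4*1*43 = 64 - 172 = -108
sqrt(|disc|) = sqrt(108) = 10.3923
Real part = 8/(2*1) = 4.0000
Imag part = 10.3923/(2*1) = 5.1962

4.0000 ± 5.1962i


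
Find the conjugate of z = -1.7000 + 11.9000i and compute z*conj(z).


z_bar = -1.7000 - 11.9000i
z*z_bar = (-1.7)^2 + 11.9^2 = 2.89 + 141.61 = 144.5

z_bar = -1.7000 - 11.9000i, z*z_bar = 144.5


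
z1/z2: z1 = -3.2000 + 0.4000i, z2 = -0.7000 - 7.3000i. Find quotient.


Conjugate of z2 = -0.7000 + 7.3000i
Numerator: (-3.2000 + 0.4000i)(-0.7000 + 7.3000i) = -0.6800 - 23.6400i
Denominator: (-0.7)^2 + (-7.3)^2 = 53.78
Result = (-0.6800 - 23.6400i)/53.78

-0.0126 - 0.4396i


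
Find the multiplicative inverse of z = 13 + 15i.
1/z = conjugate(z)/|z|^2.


|z|^2 = 169+225 = 394
1/z = (13 - 15i)/394

1/z = 0.0330 - 0.0381i


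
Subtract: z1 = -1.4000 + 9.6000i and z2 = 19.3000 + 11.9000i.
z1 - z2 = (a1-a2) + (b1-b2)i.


Real: -1.4 - 19.3 = -20.7
Imag: 9.6 - 11.9 = -2.3

-20.7000 - 2.3000i


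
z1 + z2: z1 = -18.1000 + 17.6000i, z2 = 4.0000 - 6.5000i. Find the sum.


Real: -18.1 + 4 = -14.1
Imag: 17.6 - 6.5 = 11.1

-14.1000 + 11.1000i


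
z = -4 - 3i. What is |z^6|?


|z| = sqrt(16+9) = sqrt(25) = 5
|z^6| = |z|^6 = 5^6 = 15625

|z^6| = 15625


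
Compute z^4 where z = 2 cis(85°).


r^4 = 2^4 = 16
n*theta = 4*85° = 340° = 340° (mod 360)
a = 16*cos(340°) = 15.0351
b = 16*sin(340°) = -5.4723

16 cis(340°) = 15.0351 - 5.4723i
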